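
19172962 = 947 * 20246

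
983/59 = 983/59 =16.66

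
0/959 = 0  =  0.00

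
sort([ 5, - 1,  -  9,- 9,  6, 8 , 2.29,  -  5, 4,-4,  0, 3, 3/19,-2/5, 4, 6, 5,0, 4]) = [ - 9, - 9,  -  5,  -  4, - 1,  -  2/5,  0, 0, 3/19, 2.29,  3,4, 4, 4 , 5,  5, 6, 6, 8] 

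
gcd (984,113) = 1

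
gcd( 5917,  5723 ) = 97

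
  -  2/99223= - 2/99223 = - 0.00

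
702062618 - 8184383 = 693878235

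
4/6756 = 1/1689= 0.00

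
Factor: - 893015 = -5^1 *178603^1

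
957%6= 3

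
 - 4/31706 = - 1 + 15851/15853 = - 0.00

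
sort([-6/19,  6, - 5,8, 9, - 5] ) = [ - 5, - 5, -6/19, 6,8,9] 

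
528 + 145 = 673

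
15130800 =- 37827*( - 400)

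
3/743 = 3/743  =  0.00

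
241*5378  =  1296098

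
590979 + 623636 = 1214615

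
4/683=4/683 = 0.01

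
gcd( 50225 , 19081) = 1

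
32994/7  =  32994/7  =  4713.43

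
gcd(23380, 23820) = 20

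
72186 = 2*36093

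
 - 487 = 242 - 729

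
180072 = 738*244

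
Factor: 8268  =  2^2*3^1*13^1*53^1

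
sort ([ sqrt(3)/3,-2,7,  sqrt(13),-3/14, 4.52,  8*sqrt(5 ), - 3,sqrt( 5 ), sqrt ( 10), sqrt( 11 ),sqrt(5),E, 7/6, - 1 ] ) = [- 3, - 2,  -  1, - 3/14, sqrt(3)/3,7/6, sqrt(5),sqrt( 5), E , sqrt( 10 ), sqrt( 11), sqrt(13),4.52,7,8*sqrt(5 )] 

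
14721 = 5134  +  9587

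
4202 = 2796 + 1406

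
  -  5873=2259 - 8132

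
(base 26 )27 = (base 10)59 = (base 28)23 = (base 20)2j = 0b111011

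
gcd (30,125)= 5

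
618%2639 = 618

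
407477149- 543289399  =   - 135812250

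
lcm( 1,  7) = 7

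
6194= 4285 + 1909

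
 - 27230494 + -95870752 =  - 123101246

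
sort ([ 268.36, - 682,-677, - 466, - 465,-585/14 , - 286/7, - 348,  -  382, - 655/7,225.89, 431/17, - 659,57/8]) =[-682,-677, - 659,- 466, - 465 , - 382, - 348, - 655/7, - 585/14 , - 286/7  ,  57/8,  431/17, 225.89,268.36] 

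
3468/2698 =1 + 385/1349 = 1.29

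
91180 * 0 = 0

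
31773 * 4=127092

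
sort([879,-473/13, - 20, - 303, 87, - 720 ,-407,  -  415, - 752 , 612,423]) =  [ - 752  , - 720, - 415,  -  407, - 303, - 473/13 , - 20,87, 423 , 612,879]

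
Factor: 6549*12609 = 3^4*37^1*59^1 *467^1 = 82576341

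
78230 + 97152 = 175382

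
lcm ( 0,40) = 0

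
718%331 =56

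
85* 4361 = 370685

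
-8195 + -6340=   -  14535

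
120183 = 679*177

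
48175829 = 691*69719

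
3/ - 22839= -1/7613 = -0.00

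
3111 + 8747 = 11858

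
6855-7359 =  - 504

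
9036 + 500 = 9536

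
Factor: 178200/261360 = 2^( - 1) *3^1*5^1*11^( - 1)  =  15/22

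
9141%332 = 177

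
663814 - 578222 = 85592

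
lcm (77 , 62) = 4774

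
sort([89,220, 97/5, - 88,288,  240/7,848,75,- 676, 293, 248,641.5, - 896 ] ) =[ - 896, - 676, - 88,97/5, 240/7,75, 89,220,248,288,293,  641.5,848] 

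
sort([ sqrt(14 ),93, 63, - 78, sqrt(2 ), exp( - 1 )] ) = [ - 78, exp( - 1), sqrt(2 ), sqrt (14 ), 63, 93]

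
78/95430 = 13/15905= 0.00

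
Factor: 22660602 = 2^1*3^1*59^1 * 64013^1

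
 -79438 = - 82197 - - 2759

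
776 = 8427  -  7651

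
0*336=0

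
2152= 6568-4416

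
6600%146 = 30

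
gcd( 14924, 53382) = 574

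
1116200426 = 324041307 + 792159119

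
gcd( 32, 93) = 1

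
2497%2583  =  2497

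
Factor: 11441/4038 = 2^( - 1)*3^( - 1)*17^1= 17/6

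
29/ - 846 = -29/846 =- 0.03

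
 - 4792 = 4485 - 9277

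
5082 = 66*77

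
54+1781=1835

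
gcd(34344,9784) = 8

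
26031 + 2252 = 28283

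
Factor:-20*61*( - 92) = 112240 = 2^4*5^1*  23^1*61^1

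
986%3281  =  986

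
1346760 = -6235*( - 216 ) 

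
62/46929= 62/46929  =  0.00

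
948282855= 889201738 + 59081117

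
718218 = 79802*9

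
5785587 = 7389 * 783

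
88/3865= 88/3865 = 0.02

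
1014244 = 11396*89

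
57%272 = 57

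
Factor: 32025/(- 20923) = - 3^1*5^2*7^(-2 ) = - 75/49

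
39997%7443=2782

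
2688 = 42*64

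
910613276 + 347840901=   1258454177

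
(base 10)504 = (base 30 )GO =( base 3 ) 200200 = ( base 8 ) 770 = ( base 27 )II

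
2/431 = 2/431 = 0.00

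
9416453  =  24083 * 391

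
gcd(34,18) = 2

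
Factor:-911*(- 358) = 2^1*179^1*911^1 = 326138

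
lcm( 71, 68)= 4828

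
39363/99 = 397 + 20/33 = 397.61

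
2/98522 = 1/49261 = 0.00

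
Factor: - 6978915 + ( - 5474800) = -5^1*2490743^1 = - 12453715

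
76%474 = 76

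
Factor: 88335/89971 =3^2 * 5^1*7^( - 1)*13^1*151^1*12853^( - 1 ) 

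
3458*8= 27664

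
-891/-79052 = 891/79052 =0.01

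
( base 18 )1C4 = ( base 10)544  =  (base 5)4134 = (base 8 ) 1040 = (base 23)10F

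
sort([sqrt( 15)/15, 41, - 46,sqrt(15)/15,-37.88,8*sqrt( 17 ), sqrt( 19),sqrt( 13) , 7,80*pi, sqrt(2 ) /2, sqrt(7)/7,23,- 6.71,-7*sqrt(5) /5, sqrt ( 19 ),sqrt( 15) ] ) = [ - 46,  -  37.88, - 6.71, - 7*sqrt (5)/5,sqrt( 15)/15,sqrt (15)/15, sqrt (7)/7, sqrt( 2)/2, sqrt(13), sqrt(15), sqrt( 19) , sqrt( 19), 7, 23, 8*sqrt(17), 41, 80*pi]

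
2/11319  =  2/11319 = 0.00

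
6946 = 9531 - 2585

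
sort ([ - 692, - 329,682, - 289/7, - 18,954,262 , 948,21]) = [ - 692 , - 329,- 289/7,-18,  21,262, 682,948 , 954 ]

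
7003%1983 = 1054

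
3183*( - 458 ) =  - 1457814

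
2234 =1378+856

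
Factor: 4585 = 5^1 * 7^1*131^1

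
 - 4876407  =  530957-5407364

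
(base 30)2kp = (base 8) 4571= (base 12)14A1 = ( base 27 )38M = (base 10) 2425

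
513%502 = 11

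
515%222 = 71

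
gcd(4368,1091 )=1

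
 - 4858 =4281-9139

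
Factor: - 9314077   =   - 2729^1 * 3413^1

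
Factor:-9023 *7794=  - 2^1*3^2*7^1*433^1*1289^1  =  - 70325262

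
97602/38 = 2568 + 9/19 = 2568.47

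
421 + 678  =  1099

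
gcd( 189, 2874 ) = 3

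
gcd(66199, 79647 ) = 1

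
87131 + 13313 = 100444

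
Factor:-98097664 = - 2^9*7^1*101^1*271^1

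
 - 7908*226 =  - 1787208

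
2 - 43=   -41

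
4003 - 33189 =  - 29186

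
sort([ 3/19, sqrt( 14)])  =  [ 3/19, sqrt( 14) ]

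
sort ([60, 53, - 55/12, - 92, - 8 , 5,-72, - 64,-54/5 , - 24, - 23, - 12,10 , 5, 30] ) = [ - 92, - 72, - 64 , - 24, - 23, - 12, - 54/5, - 8, - 55/12,5, 5,  10,30, 53,60] 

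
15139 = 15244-105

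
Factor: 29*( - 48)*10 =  - 13920 = - 2^5*3^1*5^1*29^1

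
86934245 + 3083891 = 90018136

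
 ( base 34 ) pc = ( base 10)862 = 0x35E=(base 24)1BM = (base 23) 1eb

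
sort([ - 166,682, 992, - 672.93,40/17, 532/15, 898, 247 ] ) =[ - 672.93,  -  166, 40/17,  532/15, 247, 682, 898, 992 ]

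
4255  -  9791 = - 5536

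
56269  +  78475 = 134744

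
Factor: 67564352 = 2^6*43^1*24551^1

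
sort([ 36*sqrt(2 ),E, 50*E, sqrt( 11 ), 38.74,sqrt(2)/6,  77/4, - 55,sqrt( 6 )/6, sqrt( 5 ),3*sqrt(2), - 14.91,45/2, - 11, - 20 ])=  [ - 55, - 20,-14.91, - 11,sqrt (2)/6, sqrt( 6 )/6,sqrt(5),  E, sqrt(11 ),3*sqrt(2), 77/4,45/2,38.74, 36*sqrt( 2),50 * E ] 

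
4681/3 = 4681/3 =1560.33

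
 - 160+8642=8482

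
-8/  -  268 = 2/67=0.03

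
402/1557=134/519 = 0.26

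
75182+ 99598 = 174780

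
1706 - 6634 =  - 4928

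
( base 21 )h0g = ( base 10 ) 7513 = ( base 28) 9G9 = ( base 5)220023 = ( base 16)1D59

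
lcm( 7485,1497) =7485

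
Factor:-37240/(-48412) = 10/13=2^1*5^1*13^( - 1 )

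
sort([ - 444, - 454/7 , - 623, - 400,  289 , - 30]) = [ -623, - 444, - 400 , - 454/7, - 30,289 ]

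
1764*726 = 1280664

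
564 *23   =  12972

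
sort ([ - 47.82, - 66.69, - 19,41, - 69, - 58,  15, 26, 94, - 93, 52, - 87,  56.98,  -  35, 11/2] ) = [ - 93, - 87,-69, - 66.69, - 58, - 47.82, - 35, - 19, 11/2,  15, 26, 41,52,  56.98 , 94]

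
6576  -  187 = 6389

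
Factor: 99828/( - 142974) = -118/169 = - 2^1*13^ (  -  2 )*59^1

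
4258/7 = 608 + 2/7 = 608.29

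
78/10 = 7 + 4/5= 7.80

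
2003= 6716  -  4713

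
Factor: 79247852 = 2^2*19811963^1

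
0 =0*54533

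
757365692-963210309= - 205844617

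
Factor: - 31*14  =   - 434=-2^1*7^1*31^1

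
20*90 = 1800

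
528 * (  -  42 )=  - 22176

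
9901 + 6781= 16682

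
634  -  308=326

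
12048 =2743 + 9305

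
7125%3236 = 653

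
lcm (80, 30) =240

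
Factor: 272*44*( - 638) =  - 2^7*11^2*17^1 * 29^1 = -7635584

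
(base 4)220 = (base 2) 101000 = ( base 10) 40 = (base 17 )26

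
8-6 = 2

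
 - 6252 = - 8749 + 2497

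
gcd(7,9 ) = 1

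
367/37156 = 367/37156 = 0.01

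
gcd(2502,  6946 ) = 2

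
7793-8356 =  - 563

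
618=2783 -2165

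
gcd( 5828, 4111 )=1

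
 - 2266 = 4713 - 6979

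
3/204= 1/68  =  0.01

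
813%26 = 7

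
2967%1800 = 1167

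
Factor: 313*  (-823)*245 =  - 5^1*7^2*313^1 * 823^1 = -63111755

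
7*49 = 343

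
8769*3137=27508353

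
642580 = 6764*95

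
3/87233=3/87233= 0.00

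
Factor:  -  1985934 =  - 2^1*3^1*479^1*691^1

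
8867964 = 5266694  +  3601270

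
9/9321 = 3/3107 = 0.00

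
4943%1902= 1139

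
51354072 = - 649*( -79128 ) 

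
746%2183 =746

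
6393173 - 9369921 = -2976748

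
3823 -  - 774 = 4597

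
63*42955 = 2706165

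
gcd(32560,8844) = 44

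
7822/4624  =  1 + 1599/2312  =  1.69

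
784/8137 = 784/8137 = 0.10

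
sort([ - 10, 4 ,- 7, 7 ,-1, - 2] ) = [ - 10, - 7, - 2, - 1,4, 7 ] 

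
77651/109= 77651/109= 712.39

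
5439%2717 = 5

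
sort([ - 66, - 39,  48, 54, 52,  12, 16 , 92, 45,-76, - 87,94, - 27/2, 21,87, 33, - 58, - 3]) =[ - 87,  -  76, - 66, - 58, - 39, - 27/2, - 3, 12,  16 , 21, 33,  45,  48,52,  54,  87,92, 94] 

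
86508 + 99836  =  186344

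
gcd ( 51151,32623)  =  1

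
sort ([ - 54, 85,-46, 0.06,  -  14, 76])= [ - 54,  -  46, - 14, 0.06, 76, 85 ]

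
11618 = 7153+4465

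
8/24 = 1/3 = 0.33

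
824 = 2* 412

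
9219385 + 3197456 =12416841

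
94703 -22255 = 72448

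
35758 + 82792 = 118550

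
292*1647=480924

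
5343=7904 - 2561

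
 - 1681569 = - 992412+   -  689157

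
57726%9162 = 2754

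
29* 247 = 7163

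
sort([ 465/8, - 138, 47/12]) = [ - 138,47/12,465/8] 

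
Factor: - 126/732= - 2^(-1) * 3^1*7^1*61^( - 1)=-21/122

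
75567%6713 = 1724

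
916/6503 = 916/6503 = 0.14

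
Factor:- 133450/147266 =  - 425/469 = -  5^2 * 7^( - 1 )*17^1*67^(  -  1) 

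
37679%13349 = 10981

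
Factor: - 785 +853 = 2^2*17^1 = 68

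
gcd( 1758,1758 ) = 1758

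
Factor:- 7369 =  - 7369^1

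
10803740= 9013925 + 1789815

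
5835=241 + 5594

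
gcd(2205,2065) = 35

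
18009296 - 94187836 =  - 76178540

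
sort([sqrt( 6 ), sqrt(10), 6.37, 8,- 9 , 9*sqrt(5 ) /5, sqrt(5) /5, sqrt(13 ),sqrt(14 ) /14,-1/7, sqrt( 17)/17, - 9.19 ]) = [ - 9.19, - 9, -1/7,sqrt(17)/17, sqrt(14)/14,sqrt(5) /5, sqrt(6),sqrt( 10), sqrt( 13),  9*sqrt(5)/5,  6.37, 8] 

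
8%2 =0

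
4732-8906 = - 4174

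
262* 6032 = 1580384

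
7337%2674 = 1989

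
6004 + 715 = 6719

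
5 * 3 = 15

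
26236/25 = 1049+ 11/25 = 1049.44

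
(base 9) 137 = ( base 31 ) 3M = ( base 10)115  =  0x73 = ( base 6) 311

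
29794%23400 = 6394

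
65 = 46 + 19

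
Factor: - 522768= - 2^4*3^1*10891^1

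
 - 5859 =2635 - 8494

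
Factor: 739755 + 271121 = 1010876  =  2^2 * 19^1*47^1 * 283^1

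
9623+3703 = 13326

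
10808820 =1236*8745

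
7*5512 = 38584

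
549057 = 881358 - 332301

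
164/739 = 164/739= 0.22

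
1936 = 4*484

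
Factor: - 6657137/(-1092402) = 2^( - 1)*3^( - 2 ) * 151^1*44087^1*60689^ ( - 1)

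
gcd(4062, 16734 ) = 6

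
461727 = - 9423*( - 49 )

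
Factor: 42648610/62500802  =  5^1*7^(-1 )*13^( - 1) *41^1*104021^1 * 343411^( - 1) = 21324305/31250401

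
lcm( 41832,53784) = 376488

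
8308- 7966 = 342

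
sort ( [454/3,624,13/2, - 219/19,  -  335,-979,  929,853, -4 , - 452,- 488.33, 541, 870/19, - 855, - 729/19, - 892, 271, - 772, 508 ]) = [-979,-892 , - 855 ,-772,- 488.33,-452,- 335,  -  729/19,  -  219/19,-4,13/2, 870/19, 454/3, 271, 508, 541, 624,853, 929 ]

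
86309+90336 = 176645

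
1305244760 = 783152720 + 522092040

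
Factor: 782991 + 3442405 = 2^2*7^1  *150907^1 =4225396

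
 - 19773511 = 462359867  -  482133378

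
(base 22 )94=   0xca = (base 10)202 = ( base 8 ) 312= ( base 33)64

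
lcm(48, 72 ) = 144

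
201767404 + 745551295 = 947318699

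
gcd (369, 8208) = 9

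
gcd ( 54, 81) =27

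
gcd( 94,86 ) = 2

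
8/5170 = 4/2585= 0.00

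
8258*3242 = 26772436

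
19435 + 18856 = 38291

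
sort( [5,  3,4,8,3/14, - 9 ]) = [  -  9,  3/14,3,4, 5,8 ]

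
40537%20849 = 19688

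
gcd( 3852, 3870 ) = 18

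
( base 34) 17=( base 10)41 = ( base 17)27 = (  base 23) 1i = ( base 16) 29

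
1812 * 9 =16308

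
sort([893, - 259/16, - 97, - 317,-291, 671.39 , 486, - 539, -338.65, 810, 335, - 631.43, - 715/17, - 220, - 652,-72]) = [ -652, - 631.43,-539, - 338.65 , - 317, - 291, - 220, - 97, - 72 , - 715/17, - 259/16, 335, 486 , 671.39, 810, 893]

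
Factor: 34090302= 2^1*3^1 * 5681717^1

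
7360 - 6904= 456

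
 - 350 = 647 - 997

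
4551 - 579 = 3972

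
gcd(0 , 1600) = 1600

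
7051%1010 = 991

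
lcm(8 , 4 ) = 8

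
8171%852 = 503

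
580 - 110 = 470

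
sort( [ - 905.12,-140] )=[ - 905.12,-140 ]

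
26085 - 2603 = 23482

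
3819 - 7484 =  - 3665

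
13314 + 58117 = 71431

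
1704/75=22 +18/25=22.72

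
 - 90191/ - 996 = 90 + 551/996=90.55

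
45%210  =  45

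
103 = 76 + 27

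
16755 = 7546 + 9209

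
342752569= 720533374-377780805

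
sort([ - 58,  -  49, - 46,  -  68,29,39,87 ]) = [  -  68, - 58,-49, - 46,  29,39 , 87]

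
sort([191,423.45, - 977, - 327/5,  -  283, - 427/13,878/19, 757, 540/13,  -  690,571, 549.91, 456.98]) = [ - 977,-690,-283, - 327/5,  -  427/13, 540/13, 878/19,  191,  423.45, 456.98,  549.91, 571, 757]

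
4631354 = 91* 50894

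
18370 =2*9185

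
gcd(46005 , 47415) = 15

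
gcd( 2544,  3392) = 848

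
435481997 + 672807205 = 1108289202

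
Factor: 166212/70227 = 684/289 = 2^2* 3^2*17^(-2 )*19^1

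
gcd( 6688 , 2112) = 352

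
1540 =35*44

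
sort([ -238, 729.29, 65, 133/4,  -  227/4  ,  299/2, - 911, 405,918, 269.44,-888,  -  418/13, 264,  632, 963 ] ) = [ - 911, - 888, - 238, - 227/4, - 418/13, 133/4,65,299/2, 264,269.44, 405,632, 729.29, 918, 963] 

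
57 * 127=7239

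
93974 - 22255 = 71719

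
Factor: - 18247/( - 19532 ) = 2^( -2)  *  19^( - 1)*71^1 = 71/76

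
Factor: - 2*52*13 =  - 2^3*  13^2 = - 1352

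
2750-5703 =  - 2953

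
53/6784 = 1/128= 0.01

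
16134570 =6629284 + 9505286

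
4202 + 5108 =9310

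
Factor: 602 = 2^1*7^1*43^1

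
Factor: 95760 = 2^4 * 3^2*5^1 * 7^1 * 19^1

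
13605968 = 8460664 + 5145304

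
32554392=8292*3926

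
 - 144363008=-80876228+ - 63486780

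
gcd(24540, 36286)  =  2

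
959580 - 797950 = 161630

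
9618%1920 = 18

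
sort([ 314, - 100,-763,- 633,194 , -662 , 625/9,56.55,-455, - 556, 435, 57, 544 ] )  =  [ -763,  -  662,-633, - 556, - 455, - 100, 56.55,57, 625/9, 194, 314, 435, 544]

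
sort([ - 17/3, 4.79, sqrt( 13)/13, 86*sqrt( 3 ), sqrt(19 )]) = [ - 17/3,sqrt ( 13)/13,sqrt( 19 ),  4.79,  86* sqrt(3)]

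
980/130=7  +  7/13 = 7.54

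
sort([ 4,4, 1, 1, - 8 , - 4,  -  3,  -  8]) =[ - 8, -8, - 4,  -  3, 1, 1, 4,4 ] 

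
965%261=182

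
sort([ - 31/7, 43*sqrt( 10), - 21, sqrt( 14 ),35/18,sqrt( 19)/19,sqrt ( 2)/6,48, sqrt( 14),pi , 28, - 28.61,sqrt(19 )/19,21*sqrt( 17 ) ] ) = [ - 28.61, - 21, - 31/7,sqrt( 19) /19,sqrt( 19)/19,sqrt( 2)/6 , 35/18,pi,sqrt( 14),sqrt (14),  28, 48,21*sqrt( 17 ),43*sqrt( 10 ) ] 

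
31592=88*359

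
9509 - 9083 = 426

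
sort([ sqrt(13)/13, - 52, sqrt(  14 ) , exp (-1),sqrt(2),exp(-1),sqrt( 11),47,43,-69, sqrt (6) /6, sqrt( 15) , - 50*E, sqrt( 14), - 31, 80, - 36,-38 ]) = [- 50*E, - 69, -52,  -  38, - 36,  -  31  ,  sqrt(13) /13,exp( -1),exp( - 1),sqrt( 6)/6, sqrt( 2 ),sqrt( 11),sqrt ( 14),  sqrt(14 ), sqrt (15),43,47,80 ]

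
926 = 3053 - 2127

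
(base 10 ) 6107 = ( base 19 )gh8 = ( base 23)bcc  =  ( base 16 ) 17DB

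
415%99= 19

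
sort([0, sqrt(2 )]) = [0, sqrt(2)]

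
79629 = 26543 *3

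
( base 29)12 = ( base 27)14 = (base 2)11111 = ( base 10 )31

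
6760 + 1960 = 8720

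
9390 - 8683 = 707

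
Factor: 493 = 17^1 * 29^1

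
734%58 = 38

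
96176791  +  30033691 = 126210482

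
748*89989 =67311772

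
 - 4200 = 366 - 4566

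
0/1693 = 0 = 0.00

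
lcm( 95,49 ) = 4655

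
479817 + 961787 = 1441604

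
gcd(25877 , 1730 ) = 1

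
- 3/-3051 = 1/1017 = 0.00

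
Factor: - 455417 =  -269^1*1693^1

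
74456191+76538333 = 150994524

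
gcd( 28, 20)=4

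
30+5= 35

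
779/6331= 779/6331= 0.12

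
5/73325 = 1/14665  =  0.00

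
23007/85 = 270 + 57/85 = 270.67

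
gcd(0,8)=8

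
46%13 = 7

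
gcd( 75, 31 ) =1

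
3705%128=121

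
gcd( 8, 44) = 4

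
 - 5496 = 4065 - 9561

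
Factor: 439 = 439^1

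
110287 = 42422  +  67865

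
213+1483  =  1696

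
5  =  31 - 26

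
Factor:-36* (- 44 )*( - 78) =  - 2^5 *3^3*11^1 * 13^1  =  -123552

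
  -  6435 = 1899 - 8334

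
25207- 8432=16775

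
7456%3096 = 1264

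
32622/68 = 16311/34=479.74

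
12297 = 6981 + 5316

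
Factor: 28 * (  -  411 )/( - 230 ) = 2^1 * 3^1  *  5^( - 1) * 7^1*23^( - 1 ) * 137^1 = 5754/115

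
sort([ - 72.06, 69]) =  [ - 72.06, 69 ]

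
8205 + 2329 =10534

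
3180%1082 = 1016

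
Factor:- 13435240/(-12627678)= 2^2*3^( - 1) *5^1 *13^1 *47^( - 1 ) * 3691^1*6397^(  -  1 ) = 959660/901977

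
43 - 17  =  26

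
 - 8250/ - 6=1375/1 = 1375.00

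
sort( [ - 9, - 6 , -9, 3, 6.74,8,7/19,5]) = [ - 9, - 9,-6,7/19,3, 5, 6.74,8 ] 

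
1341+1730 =3071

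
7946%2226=1268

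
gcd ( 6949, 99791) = 1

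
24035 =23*1045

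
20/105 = 4/21 =0.19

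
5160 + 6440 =11600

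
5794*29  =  168026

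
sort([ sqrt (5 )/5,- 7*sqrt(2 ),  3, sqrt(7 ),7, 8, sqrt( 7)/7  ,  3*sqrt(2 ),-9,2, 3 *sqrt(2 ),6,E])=[-7*sqrt( 2 ), - 9 , sqrt (7 )/7,sqrt(5 )/5, 2,  sqrt( 7 ) , E, 3, 3*sqrt(2),  3*sqrt( 2), 6,7, 8 ]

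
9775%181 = 1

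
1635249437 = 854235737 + 781013700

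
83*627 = 52041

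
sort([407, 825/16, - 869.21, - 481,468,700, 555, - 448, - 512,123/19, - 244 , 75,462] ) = [ - 869.21, - 512,  -  481, - 448,-244,123/19,825/16,75,407, 462,468,555,700]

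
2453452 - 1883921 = 569531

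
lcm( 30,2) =30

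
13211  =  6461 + 6750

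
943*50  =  47150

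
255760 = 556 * 460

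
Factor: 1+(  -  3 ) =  - 2^1 = -2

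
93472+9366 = 102838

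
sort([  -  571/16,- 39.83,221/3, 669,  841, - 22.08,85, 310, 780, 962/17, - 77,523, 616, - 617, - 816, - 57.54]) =[ - 816, - 617, - 77, - 57.54,  -  39.83,  -  571/16, - 22.08,962/17,221/3,85,  310,523,616, 669,780, 841 ]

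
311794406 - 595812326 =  - 284017920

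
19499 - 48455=  -  28956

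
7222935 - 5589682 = 1633253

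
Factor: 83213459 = 7^1 * 11887637^1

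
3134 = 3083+51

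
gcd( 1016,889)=127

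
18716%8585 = 1546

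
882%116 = 70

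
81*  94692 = 7670052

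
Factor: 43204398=2^1*3^1*7200733^1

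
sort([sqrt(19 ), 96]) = [ sqrt(19), 96] 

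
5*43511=217555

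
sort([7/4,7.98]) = [ 7/4 , 7.98] 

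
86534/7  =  12362 = 12362.00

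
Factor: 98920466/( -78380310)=-49460233/39190155=- 3^( -1)*5^( - 1)*71^1*696623^1*2612677^( - 1 ) 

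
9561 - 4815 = 4746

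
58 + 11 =69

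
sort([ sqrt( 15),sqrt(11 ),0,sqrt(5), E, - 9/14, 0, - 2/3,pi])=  [  -  2/3, - 9/14,0,0 , sqrt( 5),  E,pi,sqrt(11 ),sqrt( 15)] 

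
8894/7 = 8894/7 = 1270.57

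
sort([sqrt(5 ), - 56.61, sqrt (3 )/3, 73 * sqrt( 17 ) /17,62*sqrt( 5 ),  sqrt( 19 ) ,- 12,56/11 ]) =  [ - 56.61,-12, sqrt( 3 ) /3,sqrt( 5), sqrt ( 19),56/11, 73*sqrt(17)/17, 62 * sqrt( 5) ]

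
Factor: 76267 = 53^1*1439^1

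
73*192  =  14016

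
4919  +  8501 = 13420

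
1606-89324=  - 87718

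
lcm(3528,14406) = 172872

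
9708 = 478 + 9230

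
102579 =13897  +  88682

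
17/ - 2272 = -17/2272  =  - 0.01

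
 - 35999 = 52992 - 88991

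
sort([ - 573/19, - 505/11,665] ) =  [ - 505/11,  -  573/19,665]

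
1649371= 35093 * 47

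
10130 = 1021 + 9109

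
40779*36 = 1468044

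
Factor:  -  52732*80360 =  - 2^5 *5^1* 7^2*41^1*13183^1= -4237543520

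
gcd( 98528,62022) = 2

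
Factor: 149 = 149^1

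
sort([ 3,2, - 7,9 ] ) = [  -  7 , 2, 3,  9 ] 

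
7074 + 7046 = 14120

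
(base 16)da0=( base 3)11210012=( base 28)4cg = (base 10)3488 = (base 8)6640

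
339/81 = 4  +  5/27  =  4.19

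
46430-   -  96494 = 142924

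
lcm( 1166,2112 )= 111936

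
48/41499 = 16/13833= 0.00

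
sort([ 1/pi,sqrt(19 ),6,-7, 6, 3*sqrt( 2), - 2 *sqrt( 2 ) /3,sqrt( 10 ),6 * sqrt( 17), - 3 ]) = [ - 7, - 3, - 2*sqrt( 2)/3, 1/pi,sqrt ( 10), 3* sqrt( 2),  sqrt( 19),6,6,6*sqrt( 17 )]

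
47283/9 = 15761/3 = 5253.67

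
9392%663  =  110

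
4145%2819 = 1326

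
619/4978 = 619/4978 = 0.12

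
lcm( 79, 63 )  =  4977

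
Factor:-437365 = -5^1*87473^1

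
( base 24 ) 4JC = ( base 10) 2772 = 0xAD4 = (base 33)2i0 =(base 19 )7ch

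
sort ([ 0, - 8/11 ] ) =[  -  8/11, 0 ]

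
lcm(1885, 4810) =139490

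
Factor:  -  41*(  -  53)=2173= 41^1*53^1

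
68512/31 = 68512/31=2210.06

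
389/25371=389/25371 = 0.02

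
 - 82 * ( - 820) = 67240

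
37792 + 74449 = 112241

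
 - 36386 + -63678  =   - 100064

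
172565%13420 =11525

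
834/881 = 834/881 =0.95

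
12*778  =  9336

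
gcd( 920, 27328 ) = 8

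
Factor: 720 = 2^4*3^2*  5^1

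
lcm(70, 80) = 560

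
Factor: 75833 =75833^1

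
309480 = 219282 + 90198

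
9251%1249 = 508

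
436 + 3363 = 3799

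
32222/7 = 32222/7 = 4603.14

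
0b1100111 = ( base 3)10211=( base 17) 61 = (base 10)103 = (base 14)75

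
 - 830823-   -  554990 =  - 275833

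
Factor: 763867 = 13^1*67^1*877^1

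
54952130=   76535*718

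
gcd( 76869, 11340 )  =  81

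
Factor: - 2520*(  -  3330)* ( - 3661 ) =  - 30721647600 = - 2^4*3^4*5^2 * 7^2*37^1 * 523^1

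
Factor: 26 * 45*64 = 2^7*3^2*5^1 * 13^1=74880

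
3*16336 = 49008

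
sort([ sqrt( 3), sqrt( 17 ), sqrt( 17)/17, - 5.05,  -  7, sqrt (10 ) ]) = [ - 7, - 5.05,sqrt ( 17) /17,sqrt( 3),  sqrt( 10), sqrt( 17 )] 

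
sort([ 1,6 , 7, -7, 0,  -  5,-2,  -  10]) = [ - 10, - 7, - 5, - 2, 0,1,6,7] 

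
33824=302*112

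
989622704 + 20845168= 1010467872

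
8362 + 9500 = 17862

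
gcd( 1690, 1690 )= 1690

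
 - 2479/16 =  - 2479/16 =- 154.94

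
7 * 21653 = 151571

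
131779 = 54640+77139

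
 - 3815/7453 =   -  1+ 3638/7453  =  -  0.51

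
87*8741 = 760467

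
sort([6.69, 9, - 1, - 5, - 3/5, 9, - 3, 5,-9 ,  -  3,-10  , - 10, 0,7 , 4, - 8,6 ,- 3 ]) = [ - 10, - 10 , - 9, - 8, - 5,-3, - 3, - 3, - 1, - 3/5,0,4,  5, 6,  6.69,  7,9 , 9]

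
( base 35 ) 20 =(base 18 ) 3G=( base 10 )70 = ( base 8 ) 106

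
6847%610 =137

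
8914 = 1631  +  7283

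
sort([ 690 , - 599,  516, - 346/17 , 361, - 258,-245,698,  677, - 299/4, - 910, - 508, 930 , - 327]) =[  -  910, - 599 , - 508, - 327,-258, - 245, - 299/4,- 346/17, 361, 516 , 677,690, 698,930]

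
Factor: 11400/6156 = 50/27= 2^1*3^( - 3)*5^2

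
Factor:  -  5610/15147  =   - 10/27=-  2^1*3^(  -  3)*5^1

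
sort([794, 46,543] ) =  [46, 543, 794]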